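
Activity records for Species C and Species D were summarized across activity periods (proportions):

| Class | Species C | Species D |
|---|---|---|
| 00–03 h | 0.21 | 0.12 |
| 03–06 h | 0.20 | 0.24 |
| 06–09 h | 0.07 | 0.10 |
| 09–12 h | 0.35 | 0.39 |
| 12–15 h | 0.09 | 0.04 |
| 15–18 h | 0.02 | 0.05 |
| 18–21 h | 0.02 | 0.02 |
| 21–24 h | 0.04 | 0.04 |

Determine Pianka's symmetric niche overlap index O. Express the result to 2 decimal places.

0.97

Σ p₁ᵢp₂ᵢ = 0.0252 + 0.0480 + 0.0070 + 0.1365 + 0.0036 + 0.0010 + 0.0004 + 0.0016 = 0.2233
Σp_1ᵢ² = 0.21² + 0.20² + 0.07² + 0.35² + 0.09² + 0.02² + 0.02² + 0.04² = 0.0441 + 0.0400 + 0.0049 + 0.1225 + 0.0081 + 0.0004 + 0.0004 + 0.0016 = 0.2220
Σp_2ᵢ² = 0.12² + 0.24² + 0.10² + 0.39² + 0.04² + 0.05² + 0.02² + 0.04² = 0.0144 + 0.0576 + 0.0100 + 0.1521 + 0.0016 + 0.0025 + 0.0004 + 0.0016 = 0.2402
O = 0.2233 / √(0.2220 × 0.2402) = 0.2233 / 0.23092 = 0.9670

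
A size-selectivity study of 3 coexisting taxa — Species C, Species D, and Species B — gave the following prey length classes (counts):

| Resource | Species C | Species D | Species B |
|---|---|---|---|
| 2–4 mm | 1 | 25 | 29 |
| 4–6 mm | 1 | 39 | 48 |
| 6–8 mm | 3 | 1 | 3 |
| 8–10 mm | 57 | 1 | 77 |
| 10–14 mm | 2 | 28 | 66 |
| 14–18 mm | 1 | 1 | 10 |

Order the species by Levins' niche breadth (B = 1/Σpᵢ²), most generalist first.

Proportions for Species C (n=65): 1/65=0.0154, 1/65=0.0154, 3/65=0.0462, 57/65=0.8769, 2/65=0.0308, 1/65=0.0154
Proportions for Species D (n=95): 25/95=0.2632, 39/95=0.4105, 1/95=0.0105, 1/95=0.0105, 28/95=0.2947, 1/95=0.0105
Proportions for Species B (n=233): 29/233=0.1245, 48/233=0.2060, 3/233=0.0129, 77/233=0.3305, 66/233=0.2833, 10/233=0.0429
Σp_Cᵢ² = 0.0154² + 0.0154² + 0.0462² + 0.8769² + 0.0308² + 0.0154² = 0.000237 + 0.000237 + 0.002134 + 0.768954 + 0.000949 + 0.000237 = 0.772748
B_C = 1 / 0.772748 = 1.2941
Σp_Dᵢ² = 0.2632² + 0.4105² + 0.0105² + 0.0105² + 0.2947² + 0.0105² = 0.069274 + 0.168510 + 0.000110 + 0.000110 + 0.086848 + 0.000110 = 0.324962
B_D = 1 / 0.324962 = 3.0773
Σp_Bᵢ² = 0.1245² + 0.2060² + 0.0129² + 0.3305² + 0.2833² + 0.0429² = 0.015500 + 0.042436 + 0.000166 + 0.109230 + 0.080259 + 0.001840 = 0.249431
B_B = 1 / 0.249431 = 4.0091
Ranking by B (broadest → narrowest): Species B (4.01) > Species D (3.08) > Species C (1.29)

Species B > Species D > Species C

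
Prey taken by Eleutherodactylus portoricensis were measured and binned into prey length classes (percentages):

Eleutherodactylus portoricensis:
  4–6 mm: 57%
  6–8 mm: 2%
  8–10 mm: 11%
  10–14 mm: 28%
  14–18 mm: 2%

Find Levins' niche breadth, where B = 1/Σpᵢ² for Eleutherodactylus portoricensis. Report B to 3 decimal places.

Convert percentages to proportions (divide by 100).
Σpᵢ² = 0.57² + 0.02² + 0.11² + 0.28² + 0.02² = 0.3249 + 0.0004 + 0.0121 + 0.0784 + 0.0004 = 0.4162
B = 1 / 0.4162 = 2.40269

2.403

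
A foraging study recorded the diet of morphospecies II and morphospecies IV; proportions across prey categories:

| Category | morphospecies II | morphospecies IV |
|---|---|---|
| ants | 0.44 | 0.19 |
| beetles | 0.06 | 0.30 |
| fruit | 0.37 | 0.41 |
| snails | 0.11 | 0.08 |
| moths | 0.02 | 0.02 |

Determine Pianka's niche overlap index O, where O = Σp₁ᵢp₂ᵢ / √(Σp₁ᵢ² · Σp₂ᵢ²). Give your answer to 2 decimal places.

Σ p₁ᵢp₂ᵢ = 0.0836 + 0.0180 + 0.1517 + 0.0088 + 0.0004 = 0.2625
Σp_1ᵢ² = 0.44² + 0.06² + 0.37² + 0.11² + 0.02² = 0.1936 + 0.0036 + 0.1369 + 0.0121 + 0.0004 = 0.3466
Σp_2ᵢ² = 0.19² + 0.30² + 0.41² + 0.08² + 0.02² = 0.0361 + 0.0900 + 0.1681 + 0.0064 + 0.0004 = 0.3010
O = 0.2625 / √(0.3466 × 0.3010) = 0.2625 / 0.32300 = 0.8127

0.81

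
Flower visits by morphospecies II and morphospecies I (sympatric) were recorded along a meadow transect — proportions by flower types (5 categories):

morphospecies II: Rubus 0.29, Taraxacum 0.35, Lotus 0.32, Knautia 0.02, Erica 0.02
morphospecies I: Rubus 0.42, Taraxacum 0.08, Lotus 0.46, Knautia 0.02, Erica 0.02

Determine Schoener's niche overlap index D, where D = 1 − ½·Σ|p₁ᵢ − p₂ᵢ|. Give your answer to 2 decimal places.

Σ|p₁ᵢ − p₂ᵢ| = 0.13 + 0.27 + 0.14 + 0.00 + 0.00 = 0.54
D = 1 − ½ × 0.54 = 1 − 0.270 = 0.7300

0.73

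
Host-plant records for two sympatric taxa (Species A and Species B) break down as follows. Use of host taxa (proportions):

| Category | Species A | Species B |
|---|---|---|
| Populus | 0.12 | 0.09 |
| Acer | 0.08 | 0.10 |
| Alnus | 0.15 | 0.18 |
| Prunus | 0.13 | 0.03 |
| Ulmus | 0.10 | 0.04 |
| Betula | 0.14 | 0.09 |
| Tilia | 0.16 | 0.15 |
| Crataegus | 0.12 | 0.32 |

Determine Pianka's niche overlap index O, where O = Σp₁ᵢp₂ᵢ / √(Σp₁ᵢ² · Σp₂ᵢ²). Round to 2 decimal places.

Σ p₁ᵢp₂ᵢ = 0.0108 + 0.0080 + 0.0270 + 0.0039 + 0.0040 + 0.0126 + 0.0240 + 0.0384 = 0.1287
Σp_1ᵢ² = 0.12² + 0.08² + 0.15² + 0.13² + 0.10² + 0.14² + 0.16² + 0.12² = 0.0144 + 0.0064 + 0.0225 + 0.0169 + 0.0100 + 0.0196 + 0.0256 + 0.0144 = 0.1298
Σp_2ᵢ² = 0.09² + 0.10² + 0.18² + 0.03² + 0.04² + 0.09² + 0.15² + 0.32² = 0.0081 + 0.0100 + 0.0324 + 0.0009 + 0.0016 + 0.0081 + 0.0225 + 0.1024 = 0.1860
O = 0.1287 / √(0.1298 × 0.1860) = 0.1287 / 0.15538 = 0.8283

0.83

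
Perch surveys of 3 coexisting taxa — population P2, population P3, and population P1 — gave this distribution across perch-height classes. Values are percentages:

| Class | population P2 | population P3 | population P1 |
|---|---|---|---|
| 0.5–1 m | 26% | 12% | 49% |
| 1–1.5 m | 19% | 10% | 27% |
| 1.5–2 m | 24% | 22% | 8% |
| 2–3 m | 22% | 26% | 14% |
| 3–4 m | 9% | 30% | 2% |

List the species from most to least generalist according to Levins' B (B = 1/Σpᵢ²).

Convert percentages to proportions (divide by 100).
Σp_P2ᵢ² = 0.26² + 0.19² + 0.24² + 0.22² + 0.09² = 0.0676 + 0.0361 + 0.0576 + 0.0484 + 0.0081 = 0.2178
B_P2 = 1 / 0.2178 = 4.5914
Σp_P3ᵢ² = 0.12² + 0.10² + 0.22² + 0.26² + 0.30² = 0.0144 + 0.0100 + 0.0484 + 0.0676 + 0.0900 = 0.2304
B_P3 = 1 / 0.2304 = 4.3403
Σp_P1ᵢ² = 0.49² + 0.27² + 0.08² + 0.14² + 0.02² = 0.2401 + 0.0729 + 0.0064 + 0.0196 + 0.0004 = 0.3394
B_P1 = 1 / 0.3394 = 2.9464
Ranking by B (broadest → narrowest): population P2 (4.59) > population P3 (4.34) > population P1 (2.95)

population P2 > population P3 > population P1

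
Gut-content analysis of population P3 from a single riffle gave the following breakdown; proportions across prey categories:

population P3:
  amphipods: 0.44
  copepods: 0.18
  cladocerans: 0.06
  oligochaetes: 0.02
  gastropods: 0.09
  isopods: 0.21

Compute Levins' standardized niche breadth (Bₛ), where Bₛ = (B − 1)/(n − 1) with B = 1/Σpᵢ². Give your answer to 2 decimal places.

0.51

Σpᵢ² = 0.44² + 0.18² + 0.06² + 0.02² + 0.09² + 0.21² = 0.1936 + 0.0324 + 0.0036 + 0.0004 + 0.0081 + 0.0441 = 0.2822
B = 1 / 0.2822 = 3.5436
Bₛ = (B − 1)/(n − 1) = (3.5436 − 1)/(6 − 1) = 2.5436/5 = 0.5087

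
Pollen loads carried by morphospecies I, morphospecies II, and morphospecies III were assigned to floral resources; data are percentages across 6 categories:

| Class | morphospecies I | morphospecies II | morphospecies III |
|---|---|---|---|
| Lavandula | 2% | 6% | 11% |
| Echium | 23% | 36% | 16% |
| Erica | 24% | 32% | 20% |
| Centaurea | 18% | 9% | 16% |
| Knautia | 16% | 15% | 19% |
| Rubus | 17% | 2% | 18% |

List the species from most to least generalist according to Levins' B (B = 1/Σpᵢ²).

morphospecies III > morphospecies I > morphospecies II

Convert percentages to proportions (divide by 100).
Σp_Iᵢ² = 0.02² + 0.23² + 0.24² + 0.18² + 0.16² + 0.17² = 0.0004 + 0.0529 + 0.0576 + 0.0324 + 0.0256 + 0.0289 = 0.1978
B_I = 1 / 0.1978 = 5.0556
Σp_IIᵢ² = 0.06² + 0.36² + 0.32² + 0.09² + 0.15² + 0.02² = 0.0036 + 0.1296 + 0.1024 + 0.0081 + 0.0225 + 0.0004 = 0.2666
B_II = 1 / 0.2666 = 3.7509
Σp_IIIᵢ² = 0.11² + 0.16² + 0.20² + 0.16² + 0.19² + 0.18² = 0.0121 + 0.0256 + 0.0400 + 0.0256 + 0.0361 + 0.0324 = 0.1718
B_III = 1 / 0.1718 = 5.8207
Ranking by B (broadest → narrowest): morphospecies III (5.82) > morphospecies I (5.06) > morphospecies II (3.75)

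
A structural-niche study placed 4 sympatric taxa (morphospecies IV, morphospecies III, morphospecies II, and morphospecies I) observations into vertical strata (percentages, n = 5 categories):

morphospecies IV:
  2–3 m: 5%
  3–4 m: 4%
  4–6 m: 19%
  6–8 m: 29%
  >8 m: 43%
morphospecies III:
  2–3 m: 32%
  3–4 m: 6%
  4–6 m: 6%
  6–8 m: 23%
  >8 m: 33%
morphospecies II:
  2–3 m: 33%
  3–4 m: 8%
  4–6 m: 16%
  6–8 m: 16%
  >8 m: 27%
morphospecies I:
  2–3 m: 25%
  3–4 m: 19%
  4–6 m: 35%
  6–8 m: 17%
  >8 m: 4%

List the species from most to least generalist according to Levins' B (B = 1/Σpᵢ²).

morphospecies II > morphospecies I > morphospecies III > morphospecies IV

Convert percentages to proportions (divide by 100).
Σp_IVᵢ² = 0.05² + 0.04² + 0.19² + 0.29² + 0.43² = 0.0025 + 0.0016 + 0.0361 + 0.0841 + 0.1849 = 0.3092
B_IV = 1 / 0.3092 = 3.2342
Σp_IIIᵢ² = 0.32² + 0.06² + 0.06² + 0.23² + 0.33² = 0.1024 + 0.0036 + 0.0036 + 0.0529 + 0.1089 = 0.2714
B_III = 1 / 0.2714 = 3.6846
Σp_IIᵢ² = 0.33² + 0.08² + 0.16² + 0.16² + 0.27² = 0.1089 + 0.0064 + 0.0256 + 0.0256 + 0.0729 = 0.2394
B_II = 1 / 0.2394 = 4.1771
Σp_Iᵢ² = 0.25² + 0.19² + 0.35² + 0.17² + 0.04² = 0.0625 + 0.0361 + 0.1225 + 0.0289 + 0.0016 = 0.2516
B_I = 1 / 0.2516 = 3.9746
Ranking by B (broadest → narrowest): morphospecies II (4.18) > morphospecies I (3.97) > morphospecies III (3.68) > morphospecies IV (3.23)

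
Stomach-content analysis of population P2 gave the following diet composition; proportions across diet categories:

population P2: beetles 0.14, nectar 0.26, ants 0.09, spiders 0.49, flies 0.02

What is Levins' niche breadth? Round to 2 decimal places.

2.98

Σpᵢ² = 0.14² + 0.26² + 0.09² + 0.49² + 0.02² = 0.0196 + 0.0676 + 0.0081 + 0.2401 + 0.0004 = 0.3358
B = 1 / 0.3358 = 2.9780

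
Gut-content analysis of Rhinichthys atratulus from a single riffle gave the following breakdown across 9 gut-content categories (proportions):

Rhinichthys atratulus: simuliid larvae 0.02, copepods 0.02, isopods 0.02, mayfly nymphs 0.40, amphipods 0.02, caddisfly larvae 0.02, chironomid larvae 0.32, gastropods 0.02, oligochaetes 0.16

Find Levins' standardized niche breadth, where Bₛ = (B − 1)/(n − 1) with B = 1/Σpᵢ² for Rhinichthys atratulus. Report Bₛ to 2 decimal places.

Σpᵢ² = 0.02² + 0.02² + 0.02² + 0.40² + 0.02² + 0.02² + 0.32² + 0.02² + 0.16² = 0.0004 + 0.0004 + 0.0004 + 0.1600 + 0.0004 + 0.0004 + 0.1024 + 0.0004 + 0.0256 = 0.2904
B = 1 / 0.2904 = 3.4435
Bₛ = (B − 1)/(n − 1) = (3.4435 − 1)/(9 − 1) = 2.4435/8 = 0.3054

0.31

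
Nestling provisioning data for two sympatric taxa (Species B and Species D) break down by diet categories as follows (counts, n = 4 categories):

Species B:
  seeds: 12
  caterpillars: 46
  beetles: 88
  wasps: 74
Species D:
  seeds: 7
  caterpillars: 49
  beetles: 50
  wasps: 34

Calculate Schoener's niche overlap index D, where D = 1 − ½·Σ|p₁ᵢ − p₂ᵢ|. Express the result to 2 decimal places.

0.86

Proportions for Species B (n=220): 12/220=0.0545, 46/220=0.2091, 88/220=0.4000, 74/220=0.3364
Proportions for Species D (n=140): 7/140=0.0500, 49/140=0.3500, 50/140=0.3571, 34/140=0.2429
Σ|p₁ᵢ − p₂ᵢ| = 0.0045 + 0.1409 + 0.0429 + 0.0935 = 0.2818
D = 1 − ½ × 0.2818 = 1 − 0.14090 = 0.85910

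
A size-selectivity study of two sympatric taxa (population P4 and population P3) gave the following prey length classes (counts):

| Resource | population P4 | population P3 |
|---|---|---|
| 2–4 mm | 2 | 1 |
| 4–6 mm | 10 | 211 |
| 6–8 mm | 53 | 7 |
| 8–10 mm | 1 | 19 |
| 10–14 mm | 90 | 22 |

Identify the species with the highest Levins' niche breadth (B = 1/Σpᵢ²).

population P4

Proportions for population P4 (n=156): 2/156=0.0128, 10/156=0.0641, 53/156=0.3397, 1/156=0.0064, 90/156=0.5769
Proportions for population P3 (n=260): 1/260=0.0038, 211/260=0.8115, 7/260=0.0269, 19/260=0.0731, 22/260=0.0846
Σp_P4ᵢ² = 0.0128² + 0.0641² + 0.3397² + 0.0064² + 0.5769² = 0.000164 + 0.004109 + 0.115396 + 0.000041 + 0.332814 = 0.452524
B_P4 = 1 / 0.452524 = 2.2098
Σp_P3ᵢ² = 0.0038² + 0.8115² + 0.0269² + 0.0731² + 0.0846² = 0.000014 + 0.658532 + 0.000724 + 0.005344 + 0.007157 = 0.671771
B_P3 = 1 / 0.671771 = 1.4886
Highest B → broadest niche (most generalist): population P4 (B = 2.21).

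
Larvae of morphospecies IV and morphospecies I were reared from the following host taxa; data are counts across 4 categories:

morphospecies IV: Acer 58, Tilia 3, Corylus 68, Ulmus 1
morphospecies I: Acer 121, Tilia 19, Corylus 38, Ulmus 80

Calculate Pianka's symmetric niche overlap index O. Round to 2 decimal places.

0.72

Proportions for morphospecies IV (n=130): 58/130=0.4462, 3/130=0.0231, 68/130=0.5231, 1/130=0.0077
Proportions for morphospecies I (n=258): 121/258=0.4690, 19/258=0.0736, 38/258=0.1473, 80/258=0.3101
Σ p₁ᵢp₂ᵢ = 0.209268 + 0.001700 + 0.077053 + 0.002388 = 0.290409
Σp_1ᵢ² = 0.4462² + 0.0231² + 0.5231² + 0.0077² = 0.199094 + 0.000534 + 0.273634 + 0.000059 = 0.473321
Σp_2ᵢ² = 0.4690² + 0.0736² + 0.1473² + 0.3101² = 0.219961 + 0.005417 + 0.021697 + 0.096162 = 0.343237
O = 0.290409 / √(0.473321 × 0.343237) = 0.290409 / 0.4030649 = 0.7205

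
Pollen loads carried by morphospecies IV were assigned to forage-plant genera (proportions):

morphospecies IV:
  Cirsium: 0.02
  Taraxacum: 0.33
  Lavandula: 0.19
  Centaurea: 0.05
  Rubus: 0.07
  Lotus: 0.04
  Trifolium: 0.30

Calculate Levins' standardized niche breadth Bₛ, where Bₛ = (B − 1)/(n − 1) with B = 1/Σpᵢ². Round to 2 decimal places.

Σpᵢ² = 0.02² + 0.33² + 0.19² + 0.05² + 0.07² + 0.04² + 0.30² = 0.0004 + 0.1089 + 0.0361 + 0.0025 + 0.0049 + 0.0016 + 0.0900 = 0.2444
B = 1 / 0.2444 = 4.0917
Bₛ = (B − 1)/(n − 1) = (4.0917 − 1)/(7 − 1) = 3.0917/6 = 0.5153

0.52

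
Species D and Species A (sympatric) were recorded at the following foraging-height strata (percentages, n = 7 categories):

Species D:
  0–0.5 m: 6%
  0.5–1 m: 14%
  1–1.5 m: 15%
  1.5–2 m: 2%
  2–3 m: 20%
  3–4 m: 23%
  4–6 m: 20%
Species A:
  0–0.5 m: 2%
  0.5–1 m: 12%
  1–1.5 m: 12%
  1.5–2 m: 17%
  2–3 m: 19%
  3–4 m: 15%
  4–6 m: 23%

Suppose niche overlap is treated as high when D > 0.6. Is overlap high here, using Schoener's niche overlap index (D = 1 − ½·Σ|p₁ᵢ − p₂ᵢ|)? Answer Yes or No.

Convert percentages to proportions (divide by 100).
Σ|p₁ᵢ − p₂ᵢ| = 0.04 + 0.02 + 0.03 + 0.15 + 0.01 + 0.08 + 0.03 = 0.36
D = 1 − ½ × 0.36 = 1 − 0.180 = 0.8200
D = 0.8200 > 0.6 → Yes.

Yes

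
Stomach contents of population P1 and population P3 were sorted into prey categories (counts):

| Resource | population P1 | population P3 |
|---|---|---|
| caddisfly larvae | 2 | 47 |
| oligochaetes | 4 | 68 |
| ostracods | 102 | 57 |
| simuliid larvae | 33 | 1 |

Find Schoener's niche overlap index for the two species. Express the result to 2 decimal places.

0.38

Proportions for population P1 (n=141): 2/141=0.0142, 4/141=0.0284, 102/141=0.7234, 33/141=0.2340
Proportions for population P3 (n=173): 47/173=0.2717, 68/173=0.3931, 57/173=0.3295, 1/173=0.0058
Σ|p₁ᵢ − p₂ᵢ| = 0.2575 + 0.3647 + 0.3939 + 0.2282 = 1.2443
D = 1 − ½ × 1.2443 = 1 − 0.62215 = 0.37785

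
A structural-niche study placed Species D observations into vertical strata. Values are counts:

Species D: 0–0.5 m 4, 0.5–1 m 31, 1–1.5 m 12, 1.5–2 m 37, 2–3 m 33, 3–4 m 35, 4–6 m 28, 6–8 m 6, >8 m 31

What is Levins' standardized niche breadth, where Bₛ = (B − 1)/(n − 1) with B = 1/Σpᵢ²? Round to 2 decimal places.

Proportions for Species D (n=217): 4/217=0.0184, 31/217=0.1429, 12/217=0.0553, 37/217=0.1705, 33/217=0.1521, 35/217=0.1613, 28/217=0.1290, 6/217=0.0276, 31/217=0.1429
Σpᵢ² = 0.0184² + 0.1429² + 0.0553² + 0.1705² + 0.1521² + 0.1613² + 0.1290² + 0.0276² + 0.1429² = 0.000339 + 0.020420 + 0.003058 + 0.029070 + 0.023134 + 0.026018 + 0.016641 + 0.000762 + 0.020420 = 0.139862
B = 1 / 0.139862 = 7.1499
Bₛ = (B − 1)/(n − 1) = (7.1499 − 1)/(9 − 1) = 6.1499/8 = 0.7687

0.77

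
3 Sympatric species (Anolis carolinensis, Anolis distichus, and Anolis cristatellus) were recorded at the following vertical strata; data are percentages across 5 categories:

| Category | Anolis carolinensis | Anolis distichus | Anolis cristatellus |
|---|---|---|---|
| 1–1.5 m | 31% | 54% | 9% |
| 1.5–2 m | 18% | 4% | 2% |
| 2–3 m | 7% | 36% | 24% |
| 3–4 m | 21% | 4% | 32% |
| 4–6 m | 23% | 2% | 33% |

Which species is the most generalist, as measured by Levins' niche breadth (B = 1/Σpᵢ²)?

Anolis carolinensis

Convert percentages to proportions (divide by 100).
Σp_caroᵢ² = 0.31² + 0.18² + 0.07² + 0.21² + 0.23² = 0.0961 + 0.0324 + 0.0049 + 0.0441 + 0.0529 = 0.2304
B_caro = 1 / 0.2304 = 4.3403
Σp_distᵢ² = 0.54² + 0.04² + 0.36² + 0.04² + 0.02² = 0.2916 + 0.0016 + 0.1296 + 0.0016 + 0.0004 = 0.4248
B_dist = 1 / 0.4248 = 2.3540
Σp_crisᵢ² = 0.09² + 0.02² + 0.24² + 0.32² + 0.33² = 0.0081 + 0.0004 + 0.0576 + 0.1024 + 0.1089 = 0.2774
B_cris = 1 / 0.2774 = 3.6049
Highest B → broadest niche (most generalist): Anolis carolinensis (B = 4.34).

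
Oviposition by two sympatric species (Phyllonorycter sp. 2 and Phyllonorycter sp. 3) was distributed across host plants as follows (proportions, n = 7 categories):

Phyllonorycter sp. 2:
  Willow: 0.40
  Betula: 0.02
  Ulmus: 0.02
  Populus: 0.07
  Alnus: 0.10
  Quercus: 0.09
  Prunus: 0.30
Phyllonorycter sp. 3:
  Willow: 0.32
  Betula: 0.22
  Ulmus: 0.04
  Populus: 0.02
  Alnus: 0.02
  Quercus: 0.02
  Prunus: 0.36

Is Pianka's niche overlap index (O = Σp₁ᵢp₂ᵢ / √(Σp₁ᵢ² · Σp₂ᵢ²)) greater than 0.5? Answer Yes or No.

Yes

Σ p₁ᵢp₂ᵢ = 0.1280 + 0.0044 + 0.0008 + 0.0014 + 0.0020 + 0.0018 + 0.1080 = 0.2464
Σp_1ᵢ² = 0.40² + 0.02² + 0.02² + 0.07² + 0.10² + 0.09² + 0.30² = 0.1600 + 0.0004 + 0.0004 + 0.0049 + 0.0100 + 0.0081 + 0.0900 = 0.2738
Σp_2ᵢ² = 0.32² + 0.22² + 0.04² + 0.02² + 0.02² + 0.02² + 0.36² = 0.1024 + 0.0484 + 0.0016 + 0.0004 + 0.0004 + 0.0004 + 0.1296 = 0.2832
O = 0.2464 / √(0.2738 × 0.2832) = 0.2464 / 0.27846 = 0.8849
O = 0.8849 > 0.5 → Yes.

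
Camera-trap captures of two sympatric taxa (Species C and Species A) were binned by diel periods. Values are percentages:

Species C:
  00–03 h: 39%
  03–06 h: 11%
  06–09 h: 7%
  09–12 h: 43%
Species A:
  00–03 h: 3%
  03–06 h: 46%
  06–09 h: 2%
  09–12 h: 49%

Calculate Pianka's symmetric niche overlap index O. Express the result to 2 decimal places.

Convert percentages to proportions (divide by 100).
Σ p₁ᵢp₂ᵢ = 0.0117 + 0.0506 + 0.0014 + 0.2107 = 0.2744
Σp_1ᵢ² = 0.39² + 0.11² + 0.07² + 0.43² = 0.1521 + 0.0121 + 0.0049 + 0.1849 = 0.3540
Σp_2ᵢ² = 0.03² + 0.46² + 0.02² + 0.49² = 0.0009 + 0.2116 + 0.0004 + 0.2401 = 0.4530
O = 0.2744 / √(0.3540 × 0.4530) = 0.2744 / 0.40045 = 0.6852

0.69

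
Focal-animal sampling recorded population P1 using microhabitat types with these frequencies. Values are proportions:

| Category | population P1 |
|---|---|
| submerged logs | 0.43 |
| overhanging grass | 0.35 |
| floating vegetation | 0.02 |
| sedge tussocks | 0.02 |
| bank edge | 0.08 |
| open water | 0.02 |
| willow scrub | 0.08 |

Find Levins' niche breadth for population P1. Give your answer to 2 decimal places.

3.11

Σpᵢ² = 0.43² + 0.35² + 0.02² + 0.02² + 0.08² + 0.02² + 0.08² = 0.1849 + 0.1225 + 0.0004 + 0.0004 + 0.0064 + 0.0004 + 0.0064 = 0.3214
B = 1 / 0.3214 = 3.1114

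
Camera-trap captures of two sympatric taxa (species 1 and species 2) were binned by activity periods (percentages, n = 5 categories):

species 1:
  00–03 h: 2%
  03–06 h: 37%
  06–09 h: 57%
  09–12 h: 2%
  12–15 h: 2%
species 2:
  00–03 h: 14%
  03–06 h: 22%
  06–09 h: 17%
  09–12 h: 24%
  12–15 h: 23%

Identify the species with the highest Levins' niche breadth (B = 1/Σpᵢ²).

Convert percentages to proportions (divide by 100).
Σp_1ᵢ² = 0.02² + 0.37² + 0.57² + 0.02² + 0.02² = 0.0004 + 0.1369 + 0.3249 + 0.0004 + 0.0004 = 0.4630
B_1 = 1 / 0.4630 = 2.1598
Σp_2ᵢ² = 0.14² + 0.22² + 0.17² + 0.24² + 0.23² = 0.0196 + 0.0484 + 0.0289 + 0.0576 + 0.0529 = 0.2074
B_2 = 1 / 0.2074 = 4.8216
Highest B → broadest niche (most generalist): species 2 (B = 4.82).

species 2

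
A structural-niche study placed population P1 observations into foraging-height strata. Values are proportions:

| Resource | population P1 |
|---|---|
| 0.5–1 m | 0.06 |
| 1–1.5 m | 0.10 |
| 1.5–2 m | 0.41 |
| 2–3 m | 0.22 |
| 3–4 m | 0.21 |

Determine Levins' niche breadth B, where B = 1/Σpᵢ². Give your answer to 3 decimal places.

3.647

Σpᵢ² = 0.06² + 0.10² + 0.41² + 0.22² + 0.21² = 0.0036 + 0.0100 + 0.1681 + 0.0484 + 0.0441 = 0.2742
B = 1 / 0.2742 = 3.64697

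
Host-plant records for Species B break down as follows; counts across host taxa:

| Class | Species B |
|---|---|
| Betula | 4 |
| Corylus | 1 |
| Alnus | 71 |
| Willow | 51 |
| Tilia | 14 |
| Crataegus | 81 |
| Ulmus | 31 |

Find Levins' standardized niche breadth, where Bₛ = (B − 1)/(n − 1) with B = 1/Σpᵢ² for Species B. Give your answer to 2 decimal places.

0.53

Proportions for Species B (n=253): 4/253=0.0158, 1/253=0.0040, 71/253=0.2806, 51/253=0.2016, 14/253=0.0553, 81/253=0.3202, 31/253=0.1225
Σpᵢ² = 0.0158² + 0.0040² + 0.2806² + 0.2016² + 0.0553² + 0.3202² + 0.1225² = 0.000250 + 0.000016 + 0.078736 + 0.040643 + 0.003058 + 0.102528 + 0.015006 = 0.240237
B = 1 / 0.240237 = 4.1626
Bₛ = (B − 1)/(n − 1) = (4.1626 − 1)/(7 − 1) = 3.1626/6 = 0.5271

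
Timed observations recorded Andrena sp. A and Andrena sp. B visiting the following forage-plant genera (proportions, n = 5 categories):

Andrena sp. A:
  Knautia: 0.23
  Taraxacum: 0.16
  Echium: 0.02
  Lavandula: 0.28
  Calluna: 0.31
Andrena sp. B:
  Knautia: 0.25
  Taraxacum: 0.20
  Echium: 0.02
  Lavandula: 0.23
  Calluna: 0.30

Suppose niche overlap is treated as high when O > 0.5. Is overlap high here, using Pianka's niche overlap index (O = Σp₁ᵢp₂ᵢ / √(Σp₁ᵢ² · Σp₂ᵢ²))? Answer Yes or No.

Σ p₁ᵢp₂ᵢ = 0.0575 + 0.0320 + 0.0004 + 0.0644 + 0.0930 = 0.2473
Σp_1ᵢ² = 0.23² + 0.16² + 0.02² + 0.28² + 0.31² = 0.0529 + 0.0256 + 0.0004 + 0.0784 + 0.0961 = 0.2534
Σp_2ᵢ² = 0.25² + 0.20² + 0.02² + 0.23² + 0.30² = 0.0625 + 0.0400 + 0.0004 + 0.0529 + 0.0900 = 0.2458
O = 0.2473 / √(0.2534 × 0.2458) = 0.2473 / 0.24957 = 0.9909
O = 0.9909 > 0.5 → Yes.

Yes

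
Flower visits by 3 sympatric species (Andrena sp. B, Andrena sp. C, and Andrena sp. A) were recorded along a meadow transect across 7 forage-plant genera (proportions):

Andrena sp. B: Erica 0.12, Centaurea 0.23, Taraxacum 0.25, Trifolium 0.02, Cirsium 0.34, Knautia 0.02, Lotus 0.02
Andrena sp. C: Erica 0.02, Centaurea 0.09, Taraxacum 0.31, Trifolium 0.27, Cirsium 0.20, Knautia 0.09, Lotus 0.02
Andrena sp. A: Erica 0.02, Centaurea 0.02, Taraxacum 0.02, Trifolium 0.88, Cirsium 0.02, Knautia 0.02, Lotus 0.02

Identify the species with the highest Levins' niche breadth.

Σp_Bᵢ² = 0.12² + 0.23² + 0.25² + 0.02² + 0.34² + 0.02² + 0.02² = 0.0144 + 0.0529 + 0.0625 + 0.0004 + 0.1156 + 0.0004 + 0.0004 = 0.2466
B_B = 1 / 0.2466 = 4.0552
Σp_Cᵢ² = 0.02² + 0.09² + 0.31² + 0.27² + 0.20² + 0.09² + 0.02² = 0.0004 + 0.0081 + 0.0961 + 0.0729 + 0.0400 + 0.0081 + 0.0004 = 0.2260
B_C = 1 / 0.2260 = 4.4248
Σp_Aᵢ² = 0.02² + 0.02² + 0.02² + 0.88² + 0.02² + 0.02² + 0.02² = 0.0004 + 0.0004 + 0.0004 + 0.7744 + 0.0004 + 0.0004 + 0.0004 = 0.7768
B_A = 1 / 0.7768 = 1.2873
Highest B → broadest niche (most generalist): Andrena sp. C (B = 4.42).

Andrena sp. C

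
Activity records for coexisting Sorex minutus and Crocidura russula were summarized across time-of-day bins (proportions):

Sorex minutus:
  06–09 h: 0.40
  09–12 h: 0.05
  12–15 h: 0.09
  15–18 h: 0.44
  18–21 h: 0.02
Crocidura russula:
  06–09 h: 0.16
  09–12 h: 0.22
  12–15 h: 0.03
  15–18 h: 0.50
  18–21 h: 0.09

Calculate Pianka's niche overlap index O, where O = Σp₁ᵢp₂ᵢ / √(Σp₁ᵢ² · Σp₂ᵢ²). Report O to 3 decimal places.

Σ p₁ᵢp₂ᵢ = 0.0640 + 0.0110 + 0.0027 + 0.2200 + 0.0018 = 0.2995
Σp_1ᵢ² = 0.40² + 0.05² + 0.09² + 0.44² + 0.02² = 0.1600 + 0.0025 + 0.0081 + 0.1936 + 0.0004 = 0.3646
Σp_2ᵢ² = 0.16² + 0.22² + 0.03² + 0.50² + 0.09² = 0.0256 + 0.0484 + 0.0009 + 0.2500 + 0.0081 = 0.3330
O = 0.2995 / √(0.3646 × 0.3330) = 0.2995 / 0.348442 = 0.85954

0.860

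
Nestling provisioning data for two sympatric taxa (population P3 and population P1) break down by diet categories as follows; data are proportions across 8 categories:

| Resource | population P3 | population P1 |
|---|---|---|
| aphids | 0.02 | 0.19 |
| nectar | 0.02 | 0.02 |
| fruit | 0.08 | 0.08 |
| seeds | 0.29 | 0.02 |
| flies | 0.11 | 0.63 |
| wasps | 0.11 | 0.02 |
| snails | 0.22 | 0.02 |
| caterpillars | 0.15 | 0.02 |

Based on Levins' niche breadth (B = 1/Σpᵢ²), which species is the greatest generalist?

Σp_P3ᵢ² = 0.02² + 0.02² + 0.08² + 0.29² + 0.11² + 0.11² + 0.22² + 0.15² = 0.0004 + 0.0004 + 0.0064 + 0.0841 + 0.0121 + 0.0121 + 0.0484 + 0.0225 = 0.1864
B_P3 = 1 / 0.1864 = 5.3648
Σp_P1ᵢ² = 0.19² + 0.02² + 0.08² + 0.02² + 0.63² + 0.02² + 0.02² + 0.02² = 0.0361 + 0.0004 + 0.0064 + 0.0004 + 0.3969 + 0.0004 + 0.0004 + 0.0004 = 0.4414
B_P1 = 1 / 0.4414 = 2.2655
Highest B → broadest niche (most generalist): population P3 (B = 5.36).

population P3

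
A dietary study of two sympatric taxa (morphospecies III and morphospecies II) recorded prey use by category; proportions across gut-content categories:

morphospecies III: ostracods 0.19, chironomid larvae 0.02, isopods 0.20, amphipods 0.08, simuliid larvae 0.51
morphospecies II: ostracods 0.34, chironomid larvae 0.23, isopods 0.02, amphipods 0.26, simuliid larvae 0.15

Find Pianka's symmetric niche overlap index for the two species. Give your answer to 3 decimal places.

0.572

Σ p₁ᵢp₂ᵢ = 0.0646 + 0.0046 + 0.0040 + 0.0208 + 0.0765 = 0.1705
Σp_1ᵢ² = 0.19² + 0.02² + 0.20² + 0.08² + 0.51² = 0.0361 + 0.0004 + 0.0400 + 0.0064 + 0.2601 = 0.3430
Σp_2ᵢ² = 0.34² + 0.23² + 0.02² + 0.26² + 0.15² = 0.1156 + 0.0529 + 0.0004 + 0.0676 + 0.0225 = 0.2590
O = 0.1705 / √(0.3430 × 0.2590) = 0.1705 / 0.298055 = 0.57204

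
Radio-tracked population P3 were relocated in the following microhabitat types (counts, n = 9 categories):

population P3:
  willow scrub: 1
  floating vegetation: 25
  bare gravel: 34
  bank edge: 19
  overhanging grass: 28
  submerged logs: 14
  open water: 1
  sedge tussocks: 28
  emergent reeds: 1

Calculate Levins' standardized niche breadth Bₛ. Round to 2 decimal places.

Proportions for population P3 (n=151): 1/151=0.0066, 25/151=0.1656, 34/151=0.2252, 19/151=0.1258, 28/151=0.1854, 14/151=0.0927, 1/151=0.0066, 28/151=0.1854, 1/151=0.0066
Σpᵢ² = 0.0066² + 0.1656² + 0.2252² + 0.1258² + 0.1854² + 0.0927² + 0.0066² + 0.1854² + 0.0066² = 0.000044 + 0.027423 + 0.050715 + 0.015826 + 0.034373 + 0.008593 + 0.000044 + 0.034373 + 0.000044 = 0.171435
B = 1 / 0.171435 = 5.8331
Bₛ = (B − 1)/(n − 1) = (5.8331 − 1)/(9 − 1) = 4.8331/8 = 0.6041

0.60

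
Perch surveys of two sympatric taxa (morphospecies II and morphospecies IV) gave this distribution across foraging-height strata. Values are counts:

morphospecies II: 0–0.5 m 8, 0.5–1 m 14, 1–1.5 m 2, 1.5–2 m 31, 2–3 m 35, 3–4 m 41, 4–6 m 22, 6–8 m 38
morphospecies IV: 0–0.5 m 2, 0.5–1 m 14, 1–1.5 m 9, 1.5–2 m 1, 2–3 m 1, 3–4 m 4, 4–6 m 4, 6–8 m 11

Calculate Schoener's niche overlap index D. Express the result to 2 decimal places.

Proportions for morphospecies II (n=191): 8/191=0.0419, 14/191=0.0733, 2/191=0.0105, 31/191=0.1623, 35/191=0.1832, 41/191=0.2147, 22/191=0.1152, 38/191=0.1990
Proportions for morphospecies IV (n=46): 2/46=0.0435, 14/46=0.3043, 9/46=0.1957, 1/46=0.0217, 1/46=0.0217, 4/46=0.0870, 4/46=0.0870, 11/46=0.2391
Σ|p₁ᵢ − p₂ᵢ| = 0.0016 + 0.2310 + 0.1852 + 0.1406 + 0.1615 + 0.1277 + 0.0282 + 0.0401 = 0.9159
D = 1 − ½ × 0.9159 = 1 − 0.45795 = 0.54205

0.54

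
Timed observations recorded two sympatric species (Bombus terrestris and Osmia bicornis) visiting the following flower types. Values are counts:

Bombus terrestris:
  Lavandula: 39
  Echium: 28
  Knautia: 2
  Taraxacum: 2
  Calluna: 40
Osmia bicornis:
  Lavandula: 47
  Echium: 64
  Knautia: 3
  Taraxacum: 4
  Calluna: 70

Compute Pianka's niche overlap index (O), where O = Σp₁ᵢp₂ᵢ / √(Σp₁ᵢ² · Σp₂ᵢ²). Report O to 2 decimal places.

Proportions for Bombus terrestris (n=111): 39/111=0.3514, 28/111=0.2523, 2/111=0.0180, 2/111=0.0180, 40/111=0.3604
Proportions for Osmia bicornis (n=188): 47/188=0.2500, 64/188=0.3404, 3/188=0.0160, 4/188=0.0213, 70/188=0.3723
Σ p₁ᵢp₂ᵢ = 0.087850 + 0.085883 + 0.000288 + 0.000383 + 0.134177 = 0.308581
Σp_1ᵢ² = 0.3514² + 0.2523² + 0.0180² + 0.0180² + 0.3604² = 0.123482 + 0.063655 + 0.000324 + 0.000324 + 0.129888 = 0.317673
Σp_2ᵢ² = 0.2500² + 0.3404² + 0.0160² + 0.0213² + 0.3723² = 0.062500 + 0.115872 + 0.000256 + 0.000454 + 0.138607 = 0.317689
O = 0.308581 / √(0.317673 × 0.317689) = 0.308581 / 0.3176810 = 0.9714

0.97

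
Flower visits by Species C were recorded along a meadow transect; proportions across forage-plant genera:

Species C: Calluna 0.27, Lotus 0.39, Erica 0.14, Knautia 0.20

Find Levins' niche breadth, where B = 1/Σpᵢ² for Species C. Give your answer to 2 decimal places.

3.51

Σpᵢ² = 0.27² + 0.39² + 0.14² + 0.20² = 0.0729 + 0.1521 + 0.0196 + 0.0400 = 0.2846
B = 1 / 0.2846 = 3.5137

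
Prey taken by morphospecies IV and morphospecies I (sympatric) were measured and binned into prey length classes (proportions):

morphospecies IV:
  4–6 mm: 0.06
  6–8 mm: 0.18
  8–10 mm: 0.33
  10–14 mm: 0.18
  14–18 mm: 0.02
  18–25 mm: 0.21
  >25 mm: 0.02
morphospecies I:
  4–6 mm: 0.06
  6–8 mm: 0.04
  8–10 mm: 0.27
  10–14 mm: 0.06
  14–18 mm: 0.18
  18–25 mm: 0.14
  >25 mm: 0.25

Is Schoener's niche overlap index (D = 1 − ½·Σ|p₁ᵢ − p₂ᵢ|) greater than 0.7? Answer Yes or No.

Σ|p₁ᵢ − p₂ᵢ| = 0.00 + 0.14 + 0.06 + 0.12 + 0.16 + 0.07 + 0.23 = 0.78
D = 1 − ½ × 0.78 = 1 − 0.390 = 0.6100
D = 0.6100 < 0.7 → No.

No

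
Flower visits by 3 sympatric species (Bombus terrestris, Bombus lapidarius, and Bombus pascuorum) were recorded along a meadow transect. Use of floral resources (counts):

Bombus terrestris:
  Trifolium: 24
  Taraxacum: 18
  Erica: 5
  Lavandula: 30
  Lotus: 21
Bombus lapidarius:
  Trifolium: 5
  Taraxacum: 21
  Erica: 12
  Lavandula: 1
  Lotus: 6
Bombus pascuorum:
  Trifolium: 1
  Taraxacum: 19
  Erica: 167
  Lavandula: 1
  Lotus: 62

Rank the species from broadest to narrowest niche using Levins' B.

Proportions for Bombus terrestris (n=98): 24/98=0.2449, 18/98=0.1837, 5/98=0.0510, 30/98=0.3061, 21/98=0.2143
Proportions for Bombus lapidarius (n=45): 5/45=0.1111, 21/45=0.4667, 12/45=0.2667, 1/45=0.0222, 6/45=0.1333
Proportions for Bombus pascuorum (n=250): 1/250=0.0040, 19/250=0.0760, 167/250=0.6680, 1/250=0.0040, 62/250=0.2480
Σp_terrᵢ² = 0.2449² + 0.1837² + 0.0510² + 0.3061² + 0.2143² = 0.059976 + 0.033746 + 0.002601 + 0.093697 + 0.045924 = 0.235944
B_terr = 1 / 0.235944 = 4.2383
Σp_lapiᵢ² = 0.1111² + 0.4667² + 0.2667² + 0.0222² + 0.1333² = 0.012343 + 0.217809 + 0.071129 + 0.000493 + 0.017769 = 0.319543
B_lapi = 1 / 0.319543 = 3.1295
Σp_pascᵢ² = 0.0040² + 0.0760² + 0.6680² + 0.0040² + 0.2480² = 0.000016 + 0.005776 + 0.446224 + 0.000016 + 0.061504 = 0.513536
B_pasc = 1 / 0.513536 = 1.9473
Ranking by B (broadest → narrowest): Bombus terrestris (4.24) > Bombus lapidarius (3.13) > Bombus pascuorum (1.95)

Bombus terrestris > Bombus lapidarius > Bombus pascuorum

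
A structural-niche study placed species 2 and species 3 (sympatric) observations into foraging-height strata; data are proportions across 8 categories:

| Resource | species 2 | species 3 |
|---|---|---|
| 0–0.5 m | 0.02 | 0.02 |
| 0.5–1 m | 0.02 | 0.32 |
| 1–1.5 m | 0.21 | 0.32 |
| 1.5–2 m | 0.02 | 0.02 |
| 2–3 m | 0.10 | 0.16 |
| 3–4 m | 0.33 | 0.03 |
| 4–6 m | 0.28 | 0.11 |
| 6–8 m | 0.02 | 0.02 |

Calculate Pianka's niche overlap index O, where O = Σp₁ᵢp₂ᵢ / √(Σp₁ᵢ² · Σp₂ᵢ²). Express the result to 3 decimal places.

Σ p₁ᵢp₂ᵢ = 0.0004 + 0.0064 + 0.0672 + 0.0004 + 0.0160 + 0.0099 + 0.0308 + 0.0004 = 0.1315
Σp_1ᵢ² = 0.02² + 0.02² + 0.21² + 0.02² + 0.10² + 0.33² + 0.28² + 0.02² = 0.0004 + 0.0004 + 0.0441 + 0.0004 + 0.0100 + 0.1089 + 0.0784 + 0.0004 = 0.2430
Σp_2ᵢ² = 0.02² + 0.32² + 0.32² + 0.02² + 0.16² + 0.03² + 0.11² + 0.02² = 0.0004 + 0.1024 + 0.1024 + 0.0004 + 0.0256 + 0.0009 + 0.0121 + 0.0004 = 0.2446
O = 0.1315 / √(0.2430 × 0.2446) = 0.1315 / 0.243799 = 0.53938

0.539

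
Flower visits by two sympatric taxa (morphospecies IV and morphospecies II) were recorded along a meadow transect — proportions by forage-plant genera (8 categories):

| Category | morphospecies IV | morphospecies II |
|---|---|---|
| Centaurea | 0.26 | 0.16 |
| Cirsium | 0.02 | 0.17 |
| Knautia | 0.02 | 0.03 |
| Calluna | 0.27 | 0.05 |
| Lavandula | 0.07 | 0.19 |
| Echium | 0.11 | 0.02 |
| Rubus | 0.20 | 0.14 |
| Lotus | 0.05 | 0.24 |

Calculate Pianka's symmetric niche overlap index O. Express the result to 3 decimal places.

0.617

Σ p₁ᵢp₂ᵢ = 0.0416 + 0.0034 + 0.0006 + 0.0135 + 0.0133 + 0.0022 + 0.0280 + 0.0120 = 0.1146
Σp_1ᵢ² = 0.26² + 0.02² + 0.02² + 0.27² + 0.07² + 0.11² + 0.20² + 0.05² = 0.0676 + 0.0004 + 0.0004 + 0.0729 + 0.0049 + 0.0121 + 0.0400 + 0.0025 = 0.2008
Σp_2ᵢ² = 0.16² + 0.17² + 0.03² + 0.05² + 0.19² + 0.02² + 0.14² + 0.24² = 0.0256 + 0.0289 + 0.0009 + 0.0025 + 0.0361 + 0.0004 + 0.0196 + 0.0576 = 0.1716
O = 0.1146 / √(0.2008 × 0.1716) = 0.1146 / 0.185627 = 0.61737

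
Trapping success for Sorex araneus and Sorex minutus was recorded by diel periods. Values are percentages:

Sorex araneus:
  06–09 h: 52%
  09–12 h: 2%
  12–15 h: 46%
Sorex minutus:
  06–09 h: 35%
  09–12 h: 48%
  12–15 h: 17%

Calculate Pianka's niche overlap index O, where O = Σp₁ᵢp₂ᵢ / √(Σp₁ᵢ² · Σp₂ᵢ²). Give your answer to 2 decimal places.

Convert percentages to proportions (divide by 100).
Σ p₁ᵢp₂ᵢ = 0.1820 + 0.0096 + 0.0782 = 0.2698
Σp_1ᵢ² = 0.52² + 0.02² + 0.46² = 0.2704 + 0.0004 + 0.2116 = 0.4824
Σp_2ᵢ² = 0.35² + 0.48² + 0.17² = 0.1225 + 0.2304 + 0.0289 = 0.3818
O = 0.2698 / √(0.4824 × 0.3818) = 0.2698 / 0.42916 = 0.6287

0.63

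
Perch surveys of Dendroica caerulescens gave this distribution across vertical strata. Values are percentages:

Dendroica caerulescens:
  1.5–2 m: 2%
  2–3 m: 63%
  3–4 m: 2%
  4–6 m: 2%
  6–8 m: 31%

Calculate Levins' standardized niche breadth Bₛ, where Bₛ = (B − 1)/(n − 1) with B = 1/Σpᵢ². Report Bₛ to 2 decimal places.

0.26

Convert percentages to proportions (divide by 100).
Σpᵢ² = 0.02² + 0.63² + 0.02² + 0.02² + 0.31² = 0.0004 + 0.3969 + 0.0004 + 0.0004 + 0.0961 = 0.4942
B = 1 / 0.4942 = 2.0235
Bₛ = (B − 1)/(n − 1) = (2.0235 − 1)/(5 − 1) = 1.0235/4 = 0.2559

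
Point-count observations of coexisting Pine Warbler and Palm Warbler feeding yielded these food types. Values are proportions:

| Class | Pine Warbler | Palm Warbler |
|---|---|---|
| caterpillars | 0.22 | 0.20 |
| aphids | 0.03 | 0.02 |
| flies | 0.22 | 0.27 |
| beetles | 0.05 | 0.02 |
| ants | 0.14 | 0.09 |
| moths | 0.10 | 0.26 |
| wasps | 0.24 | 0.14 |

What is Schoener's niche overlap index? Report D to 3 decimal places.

Σ|p₁ᵢ − p₂ᵢ| = 0.02 + 0.01 + 0.05 + 0.03 + 0.05 + 0.16 + 0.10 = 0.42
D = 1 − ½ × 0.42 = 1 − 0.210 = 0.79000

0.790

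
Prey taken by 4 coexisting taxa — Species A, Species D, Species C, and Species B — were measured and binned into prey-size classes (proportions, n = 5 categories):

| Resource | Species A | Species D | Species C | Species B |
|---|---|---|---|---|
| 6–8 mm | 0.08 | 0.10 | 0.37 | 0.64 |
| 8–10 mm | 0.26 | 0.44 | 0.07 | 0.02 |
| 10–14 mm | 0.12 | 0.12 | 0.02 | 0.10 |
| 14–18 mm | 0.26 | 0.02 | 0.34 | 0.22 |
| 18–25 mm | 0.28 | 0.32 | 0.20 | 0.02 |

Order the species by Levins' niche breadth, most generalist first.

Species A > Species C > Species D > Species B

Σp_Aᵢ² = 0.08² + 0.26² + 0.12² + 0.26² + 0.28² = 0.0064 + 0.0676 + 0.0144 + 0.0676 + 0.0784 = 0.2344
B_A = 1 / 0.2344 = 4.2662
Σp_Dᵢ² = 0.10² + 0.44² + 0.12² + 0.02² + 0.32² = 0.0100 + 0.1936 + 0.0144 + 0.0004 + 0.1024 = 0.3208
B_D = 1 / 0.3208 = 3.1172
Σp_Cᵢ² = 0.37² + 0.07² + 0.02² + 0.34² + 0.20² = 0.1369 + 0.0049 + 0.0004 + 0.1156 + 0.0400 = 0.2978
B_C = 1 / 0.2978 = 3.3580
Σp_Bᵢ² = 0.64² + 0.02² + 0.10² + 0.22² + 0.02² = 0.4096 + 0.0004 + 0.0100 + 0.0484 + 0.0004 = 0.4688
B_B = 1 / 0.4688 = 2.1331
Ranking by B (broadest → narrowest): Species A (4.27) > Species C (3.36) > Species D (3.12) > Species B (2.13)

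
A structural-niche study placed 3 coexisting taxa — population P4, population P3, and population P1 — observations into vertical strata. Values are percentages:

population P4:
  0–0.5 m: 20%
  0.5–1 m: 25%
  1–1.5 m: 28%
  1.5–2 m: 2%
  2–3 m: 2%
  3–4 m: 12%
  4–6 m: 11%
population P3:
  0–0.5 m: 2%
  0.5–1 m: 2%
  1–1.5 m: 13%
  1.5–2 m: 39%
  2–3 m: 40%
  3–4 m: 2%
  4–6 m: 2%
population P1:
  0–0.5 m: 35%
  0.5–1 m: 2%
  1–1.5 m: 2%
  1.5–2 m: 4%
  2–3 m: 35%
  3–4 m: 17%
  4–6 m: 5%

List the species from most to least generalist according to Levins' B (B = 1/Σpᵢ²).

population P4 > population P1 > population P3

Convert percentages to proportions (divide by 100).
Σp_P4ᵢ² = 0.20² + 0.25² + 0.28² + 0.02² + 0.02² + 0.12² + 0.11² = 0.0400 + 0.0625 + 0.0784 + 0.0004 + 0.0004 + 0.0144 + 0.0121 = 0.2082
B_P4 = 1 / 0.2082 = 4.8031
Σp_P3ᵢ² = 0.02² + 0.02² + 0.13² + 0.39² + 0.40² + 0.02² + 0.02² = 0.0004 + 0.0004 + 0.0169 + 0.1521 + 0.1600 + 0.0004 + 0.0004 = 0.3306
B_P3 = 1 / 0.3306 = 3.0248
Σp_P1ᵢ² = 0.35² + 0.02² + 0.02² + 0.04² + 0.35² + 0.17² + 0.05² = 0.1225 + 0.0004 + 0.0004 + 0.0016 + 0.1225 + 0.0289 + 0.0025 = 0.2788
B_P1 = 1 / 0.2788 = 3.5868
Ranking by B (broadest → narrowest): population P4 (4.80) > population P1 (3.59) > population P3 (3.02)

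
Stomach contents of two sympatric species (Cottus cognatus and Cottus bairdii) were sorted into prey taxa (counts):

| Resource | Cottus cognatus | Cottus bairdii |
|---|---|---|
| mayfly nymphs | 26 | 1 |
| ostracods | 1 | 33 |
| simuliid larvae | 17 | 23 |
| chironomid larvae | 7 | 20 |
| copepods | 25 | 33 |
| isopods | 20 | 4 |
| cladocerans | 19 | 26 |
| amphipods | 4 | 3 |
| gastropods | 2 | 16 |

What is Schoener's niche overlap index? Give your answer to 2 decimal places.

Proportions for Cottus cognatus (n=121): 26/121=0.2149, 1/121=0.0083, 17/121=0.1405, 7/121=0.0579, 25/121=0.2066, 20/121=0.1653, 19/121=0.1570, 4/121=0.0331, 2/121=0.0165
Proportions for Cottus bairdii (n=159): 1/159=0.0063, 33/159=0.2075, 23/159=0.1447, 20/159=0.1258, 33/159=0.2075, 4/159=0.0252, 26/159=0.1635, 3/159=0.0189, 16/159=0.1006
Σ|p₁ᵢ − p₂ᵢ| = 0.2086 + 0.1992 + 0.0042 + 0.0679 + 0.0009 + 0.1401 + 0.0065 + 0.0142 + 0.0841 = 0.7257
D = 1 − ½ × 0.7257 = 1 − 0.36285 = 0.63715

0.64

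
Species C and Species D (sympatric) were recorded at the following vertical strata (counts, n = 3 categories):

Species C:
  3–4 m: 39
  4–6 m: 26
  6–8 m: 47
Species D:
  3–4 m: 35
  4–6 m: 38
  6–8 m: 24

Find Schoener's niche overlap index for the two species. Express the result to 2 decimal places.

Proportions for Species C (n=112): 39/112=0.3482, 26/112=0.2321, 47/112=0.4196
Proportions for Species D (n=97): 35/97=0.3608, 38/97=0.3918, 24/97=0.2474
Σ|p₁ᵢ − p₂ᵢ| = 0.0126 + 0.1597 + 0.1722 = 0.3445
D = 1 − ½ × 0.3445 = 1 − 0.17225 = 0.82775

0.83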